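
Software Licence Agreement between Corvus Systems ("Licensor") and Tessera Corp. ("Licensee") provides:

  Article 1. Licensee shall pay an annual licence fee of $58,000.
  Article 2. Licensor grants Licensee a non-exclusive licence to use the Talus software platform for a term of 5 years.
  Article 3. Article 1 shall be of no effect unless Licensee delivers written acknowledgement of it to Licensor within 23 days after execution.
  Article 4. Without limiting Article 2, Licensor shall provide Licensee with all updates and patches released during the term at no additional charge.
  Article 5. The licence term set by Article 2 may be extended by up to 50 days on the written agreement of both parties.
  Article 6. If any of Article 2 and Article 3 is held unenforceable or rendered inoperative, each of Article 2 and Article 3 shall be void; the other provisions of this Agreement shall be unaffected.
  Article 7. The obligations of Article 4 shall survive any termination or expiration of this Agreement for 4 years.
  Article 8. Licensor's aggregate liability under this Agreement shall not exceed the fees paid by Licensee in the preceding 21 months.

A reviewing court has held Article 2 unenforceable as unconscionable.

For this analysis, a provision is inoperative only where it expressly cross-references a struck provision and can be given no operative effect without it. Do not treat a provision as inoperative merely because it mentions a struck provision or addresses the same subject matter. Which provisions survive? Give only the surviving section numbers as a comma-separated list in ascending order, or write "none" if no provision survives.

Article 2 is struck. Article 5 operates only by reference to Article 2, so it falls with Article 2. Article 4 mentions Article 2 but its own obligation stands independently of Article 2, so Article 4 is not affected. Article 6 declares Article 2 and Article 3 mutually dependent; since one of them has fallen, all of them are of no effect. That brings down Article 3 as well. The remainder continues in force under Article 6. The provisions still in force are Article 1, Article 4, Article 6, Article 7, and Article 8.

1, 4, 6, 7, 8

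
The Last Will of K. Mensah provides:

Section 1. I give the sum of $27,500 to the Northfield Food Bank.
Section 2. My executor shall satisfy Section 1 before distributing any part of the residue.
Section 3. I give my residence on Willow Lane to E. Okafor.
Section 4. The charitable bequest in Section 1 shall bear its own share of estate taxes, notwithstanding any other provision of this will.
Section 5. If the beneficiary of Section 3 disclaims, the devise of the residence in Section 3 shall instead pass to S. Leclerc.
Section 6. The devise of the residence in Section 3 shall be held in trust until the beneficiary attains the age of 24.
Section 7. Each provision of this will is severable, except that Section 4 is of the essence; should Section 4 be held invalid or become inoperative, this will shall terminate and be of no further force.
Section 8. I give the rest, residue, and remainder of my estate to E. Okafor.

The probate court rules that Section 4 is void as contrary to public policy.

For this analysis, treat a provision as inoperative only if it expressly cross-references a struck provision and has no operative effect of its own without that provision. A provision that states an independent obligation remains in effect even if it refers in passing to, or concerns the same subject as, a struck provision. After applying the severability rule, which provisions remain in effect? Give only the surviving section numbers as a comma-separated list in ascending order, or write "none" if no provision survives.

none

Section 4 is struck. No other provision's operative terms depend on Section 4. Section 7 makes Section 4 an essential term, and Section 4 is the provision held invalid; under Section 7, the entire will is therefore void. No provision of the will survives.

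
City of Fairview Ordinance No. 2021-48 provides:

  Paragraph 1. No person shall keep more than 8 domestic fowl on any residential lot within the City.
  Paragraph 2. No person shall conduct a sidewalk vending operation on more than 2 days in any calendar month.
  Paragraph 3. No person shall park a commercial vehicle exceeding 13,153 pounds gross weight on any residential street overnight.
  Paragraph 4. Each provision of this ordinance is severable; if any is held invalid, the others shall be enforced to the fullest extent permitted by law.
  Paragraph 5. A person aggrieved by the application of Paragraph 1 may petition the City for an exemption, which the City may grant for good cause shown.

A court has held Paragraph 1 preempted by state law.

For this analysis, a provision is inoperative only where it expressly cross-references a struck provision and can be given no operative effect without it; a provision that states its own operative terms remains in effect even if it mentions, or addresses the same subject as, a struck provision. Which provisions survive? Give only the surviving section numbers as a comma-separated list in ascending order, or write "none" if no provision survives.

Paragraph 1 is struck. Paragraph 5 operates only by reference to Paragraph 1, so it falls with Paragraph 1. Paragraph 4 is a severability clause and preserves every provision that can still be given independent effect. The provisions still in force are Paragraph 2, Paragraph 3, and Paragraph 4.

2, 3, 4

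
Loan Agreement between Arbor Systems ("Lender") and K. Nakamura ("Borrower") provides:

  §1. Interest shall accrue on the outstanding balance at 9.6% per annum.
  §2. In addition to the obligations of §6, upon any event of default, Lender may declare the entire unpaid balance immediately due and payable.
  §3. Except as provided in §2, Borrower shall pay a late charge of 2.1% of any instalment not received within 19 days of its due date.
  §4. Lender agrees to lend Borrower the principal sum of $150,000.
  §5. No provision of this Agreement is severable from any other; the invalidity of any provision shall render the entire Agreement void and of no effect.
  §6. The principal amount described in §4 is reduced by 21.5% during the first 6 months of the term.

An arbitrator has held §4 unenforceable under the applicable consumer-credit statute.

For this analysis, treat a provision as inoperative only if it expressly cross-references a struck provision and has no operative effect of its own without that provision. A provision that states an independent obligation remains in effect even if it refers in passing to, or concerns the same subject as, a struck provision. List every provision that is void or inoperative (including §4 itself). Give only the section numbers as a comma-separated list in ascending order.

§4 is struck. The whole of §6 is the introductory reduction to the principal amount, defined by reference to §4, so §6 cannot stand once §4 is removed. §5 provides that the Agreement is not severable, so the invalidity of any one provision voids the entire Agreement. No provision of the Agreement survives.

1, 2, 3, 4, 5, 6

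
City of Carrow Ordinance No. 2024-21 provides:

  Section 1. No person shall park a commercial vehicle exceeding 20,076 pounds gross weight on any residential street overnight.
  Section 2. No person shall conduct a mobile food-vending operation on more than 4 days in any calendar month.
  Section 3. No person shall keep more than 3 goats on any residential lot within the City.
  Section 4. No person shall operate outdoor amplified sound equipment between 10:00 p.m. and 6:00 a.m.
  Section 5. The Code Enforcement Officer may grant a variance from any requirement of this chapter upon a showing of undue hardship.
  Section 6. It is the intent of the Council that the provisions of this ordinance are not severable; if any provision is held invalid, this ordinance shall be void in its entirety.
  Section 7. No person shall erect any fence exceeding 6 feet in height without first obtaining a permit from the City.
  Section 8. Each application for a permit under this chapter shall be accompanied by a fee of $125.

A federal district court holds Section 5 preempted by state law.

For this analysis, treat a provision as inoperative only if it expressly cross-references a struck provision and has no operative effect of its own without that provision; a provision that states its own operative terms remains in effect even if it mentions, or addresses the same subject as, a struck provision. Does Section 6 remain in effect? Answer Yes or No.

Section 5 is struck. Nothing else in the ordinance is defined by reference to Section 5. Section 6 provides that the ordinance is not severable, so the invalidity of any one provision voids the entire ordinance. No provision of the ordinance survives. Section 6 is among the inoperative provisions, so the answer is no.

No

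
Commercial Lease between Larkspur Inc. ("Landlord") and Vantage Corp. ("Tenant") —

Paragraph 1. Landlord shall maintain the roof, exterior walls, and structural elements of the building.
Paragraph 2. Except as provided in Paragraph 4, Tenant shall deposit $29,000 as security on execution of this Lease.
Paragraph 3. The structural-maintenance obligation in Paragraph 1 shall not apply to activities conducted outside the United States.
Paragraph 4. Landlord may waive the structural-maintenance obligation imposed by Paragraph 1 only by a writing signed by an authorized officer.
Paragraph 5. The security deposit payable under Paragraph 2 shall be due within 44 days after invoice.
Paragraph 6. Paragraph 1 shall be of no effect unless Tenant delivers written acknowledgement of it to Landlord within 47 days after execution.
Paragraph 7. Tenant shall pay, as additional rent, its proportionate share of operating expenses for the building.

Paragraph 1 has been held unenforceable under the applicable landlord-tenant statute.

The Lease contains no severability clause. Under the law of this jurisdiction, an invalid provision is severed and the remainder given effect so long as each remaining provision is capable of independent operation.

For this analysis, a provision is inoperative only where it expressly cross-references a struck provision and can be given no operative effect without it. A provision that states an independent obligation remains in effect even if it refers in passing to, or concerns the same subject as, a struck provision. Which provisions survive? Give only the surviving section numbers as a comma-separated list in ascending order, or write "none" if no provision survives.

2, 5, 7

Paragraph 1 is struck. Paragraph 3 has no operative effect of its own apart from Paragraph 1 and is therefore inoperative. The only function of Paragraph 4 is the waiver condition for Paragraph 1, so it cannot stand once Paragraph 1 is removed. The only function of Paragraph 6 is the acknowledgement condition for Paragraph 1, so it cannot stand once Paragraph 1 is removed. Paragraph 2 mentions Paragraph 4 but its own obligation stands independently of Paragraph 4, so Paragraph 2 is not affected. Under the stated default rule, only provisions that cannot operate independently fall away; the rest are enforced. Paragraph 2, Paragraph 5, and Paragraph 7 remain in effect.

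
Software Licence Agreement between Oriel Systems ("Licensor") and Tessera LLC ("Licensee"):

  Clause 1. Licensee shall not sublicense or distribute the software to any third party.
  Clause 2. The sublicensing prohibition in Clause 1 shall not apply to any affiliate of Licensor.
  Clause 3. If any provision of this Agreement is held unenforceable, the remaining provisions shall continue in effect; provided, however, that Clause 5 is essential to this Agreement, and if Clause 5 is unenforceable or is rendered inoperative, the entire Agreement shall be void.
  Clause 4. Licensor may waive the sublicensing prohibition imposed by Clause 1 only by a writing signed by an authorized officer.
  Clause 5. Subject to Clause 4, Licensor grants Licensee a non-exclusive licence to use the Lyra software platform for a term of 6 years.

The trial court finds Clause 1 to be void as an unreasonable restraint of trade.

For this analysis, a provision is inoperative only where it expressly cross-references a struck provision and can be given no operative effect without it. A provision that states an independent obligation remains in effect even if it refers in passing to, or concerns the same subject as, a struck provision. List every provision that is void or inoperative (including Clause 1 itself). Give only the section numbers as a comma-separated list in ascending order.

Clause 1 is struck. The whole of Clause 2 is the carve-out from the sublicensing prohibition, defined by reference to Clause 1, so Clause 2 cannot stand once Clause 1 is removed. Clause 4 operates only by reference to Clause 1, so it falls with Clause 1. Clause 5 mentions Clause 4 but its own obligation stands independently of Clause 4, so Clause 5 is not affected. Clause 3 makes Clause 5 an essential term, but Clause 5 is unaffected, so the severability proviso in Clause 3 preserves the remaining provisions. The provisions still in force are Clause 3 and Clause 5.

1, 2, 4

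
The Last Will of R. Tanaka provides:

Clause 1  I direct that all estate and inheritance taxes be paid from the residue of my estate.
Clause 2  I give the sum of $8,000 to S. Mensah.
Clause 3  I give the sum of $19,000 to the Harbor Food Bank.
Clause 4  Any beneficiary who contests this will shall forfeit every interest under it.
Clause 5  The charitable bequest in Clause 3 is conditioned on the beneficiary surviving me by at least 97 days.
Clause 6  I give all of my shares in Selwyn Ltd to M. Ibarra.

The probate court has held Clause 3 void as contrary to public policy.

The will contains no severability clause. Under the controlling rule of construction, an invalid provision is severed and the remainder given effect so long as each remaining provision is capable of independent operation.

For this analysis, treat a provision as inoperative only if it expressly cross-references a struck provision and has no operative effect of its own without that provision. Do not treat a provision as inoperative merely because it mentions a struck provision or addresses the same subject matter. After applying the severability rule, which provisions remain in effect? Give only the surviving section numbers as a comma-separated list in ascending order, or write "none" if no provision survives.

Clause 3 is struck. Clause 5 has no operative effect of its own apart from Clause 3 and is therefore inoperative. Under the stated default rule, only provisions that cannot operate independently fall away; the rest are enforced. The provisions still in force are Clause 1, Clause 2, Clause 4, and Clause 6.

1, 2, 4, 6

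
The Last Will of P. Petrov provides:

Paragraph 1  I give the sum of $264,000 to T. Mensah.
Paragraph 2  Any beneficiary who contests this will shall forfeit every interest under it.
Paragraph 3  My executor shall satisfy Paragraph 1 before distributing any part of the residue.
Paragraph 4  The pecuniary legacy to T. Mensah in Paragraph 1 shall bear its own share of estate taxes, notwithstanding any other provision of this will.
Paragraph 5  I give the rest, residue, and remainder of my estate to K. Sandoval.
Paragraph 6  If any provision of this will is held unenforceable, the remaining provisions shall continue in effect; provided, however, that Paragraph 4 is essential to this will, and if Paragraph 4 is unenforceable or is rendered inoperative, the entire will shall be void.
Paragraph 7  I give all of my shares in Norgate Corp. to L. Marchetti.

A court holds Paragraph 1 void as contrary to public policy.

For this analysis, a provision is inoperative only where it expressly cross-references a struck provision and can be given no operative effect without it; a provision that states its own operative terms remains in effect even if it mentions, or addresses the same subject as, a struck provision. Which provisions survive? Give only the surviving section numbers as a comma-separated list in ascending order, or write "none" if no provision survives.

none

Paragraph 1 is struck. Paragraph 3 operates only by reference to Paragraph 1, so it falls with Paragraph 1. Paragraph 4 operates only by reference to Paragraph 1, so it falls with Paragraph 1. Paragraph 6 makes Paragraph 4 an essential term, and Paragraph 4 has been rendered inoperative by the cascade; under Paragraph 6, the entire will is therefore void. No provision of the will survives.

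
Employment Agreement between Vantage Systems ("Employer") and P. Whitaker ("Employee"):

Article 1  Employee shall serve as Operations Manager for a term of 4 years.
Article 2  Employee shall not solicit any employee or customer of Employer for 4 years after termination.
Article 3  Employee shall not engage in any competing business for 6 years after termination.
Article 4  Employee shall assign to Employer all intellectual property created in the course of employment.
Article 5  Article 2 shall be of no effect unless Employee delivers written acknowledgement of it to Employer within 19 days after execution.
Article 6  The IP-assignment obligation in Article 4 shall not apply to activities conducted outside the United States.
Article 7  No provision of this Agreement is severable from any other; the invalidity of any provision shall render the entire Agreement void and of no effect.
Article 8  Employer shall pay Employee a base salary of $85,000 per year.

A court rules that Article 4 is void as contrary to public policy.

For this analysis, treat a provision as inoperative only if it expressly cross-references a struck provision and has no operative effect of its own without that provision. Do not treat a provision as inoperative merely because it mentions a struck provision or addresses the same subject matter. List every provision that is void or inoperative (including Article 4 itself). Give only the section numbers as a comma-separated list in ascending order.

Article 4 is struck. The whole of Article 6 is the carve-out from the IP-assignment obligation, defined by reference to Article 4, so Article 6 cannot stand once Article 4 is removed. Article 7 provides that the Agreement is not severable, so the invalidity of any one provision voids the entire Agreement. No provision of the Agreement survives.

1, 2, 3, 4, 5, 6, 7, 8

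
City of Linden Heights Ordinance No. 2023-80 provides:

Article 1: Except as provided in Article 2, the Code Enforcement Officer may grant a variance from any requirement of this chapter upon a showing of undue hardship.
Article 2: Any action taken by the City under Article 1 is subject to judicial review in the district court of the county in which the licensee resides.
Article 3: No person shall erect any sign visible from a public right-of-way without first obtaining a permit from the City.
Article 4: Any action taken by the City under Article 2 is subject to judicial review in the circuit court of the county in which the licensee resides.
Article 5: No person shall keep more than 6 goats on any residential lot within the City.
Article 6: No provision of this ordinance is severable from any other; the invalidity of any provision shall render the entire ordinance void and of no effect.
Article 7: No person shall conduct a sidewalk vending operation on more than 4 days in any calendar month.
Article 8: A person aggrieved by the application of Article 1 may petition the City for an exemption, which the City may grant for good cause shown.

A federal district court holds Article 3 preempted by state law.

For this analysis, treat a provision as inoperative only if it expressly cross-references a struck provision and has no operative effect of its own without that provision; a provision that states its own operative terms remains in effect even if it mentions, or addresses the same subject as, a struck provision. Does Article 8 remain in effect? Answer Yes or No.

Article 3 is struck. No other provision's operative terms depend on Article 3. Article 6 provides that the ordinance is not severable, so the invalidity of any one provision voids the entire ordinance. No provision of the ordinance survives. Article 8 is among the inoperative provisions, so the answer is no.

No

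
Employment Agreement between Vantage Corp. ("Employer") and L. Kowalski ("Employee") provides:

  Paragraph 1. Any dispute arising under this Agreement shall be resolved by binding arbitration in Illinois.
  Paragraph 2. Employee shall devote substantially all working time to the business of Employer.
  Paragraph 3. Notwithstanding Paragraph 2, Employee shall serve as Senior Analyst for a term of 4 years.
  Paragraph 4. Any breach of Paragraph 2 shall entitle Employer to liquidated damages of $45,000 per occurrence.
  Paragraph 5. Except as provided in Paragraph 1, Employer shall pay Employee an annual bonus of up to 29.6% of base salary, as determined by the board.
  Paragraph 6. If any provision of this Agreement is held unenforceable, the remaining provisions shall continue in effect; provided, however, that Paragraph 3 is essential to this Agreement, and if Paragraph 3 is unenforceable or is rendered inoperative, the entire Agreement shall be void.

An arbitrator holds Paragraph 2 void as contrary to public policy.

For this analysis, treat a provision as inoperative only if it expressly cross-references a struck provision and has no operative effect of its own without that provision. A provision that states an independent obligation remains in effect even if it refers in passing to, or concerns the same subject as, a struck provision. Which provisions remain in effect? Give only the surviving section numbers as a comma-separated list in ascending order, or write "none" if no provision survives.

Paragraph 2 is struck. Paragraph 4 has no operative effect of its own apart from Paragraph 2 and is therefore inoperative. Although Paragraph 3 refers to Paragraph 2, its operative terms do not depend on Paragraph 2, so it remains in effect. Paragraph 6 makes Paragraph 3 an essential term, but Paragraph 3 is unaffected, so the severability proviso in Paragraph 6 preserves the remaining provisions. That leaves Paragraph 1, Paragraph 3, Paragraph 5, and Paragraph 6 in effect.

1, 3, 5, 6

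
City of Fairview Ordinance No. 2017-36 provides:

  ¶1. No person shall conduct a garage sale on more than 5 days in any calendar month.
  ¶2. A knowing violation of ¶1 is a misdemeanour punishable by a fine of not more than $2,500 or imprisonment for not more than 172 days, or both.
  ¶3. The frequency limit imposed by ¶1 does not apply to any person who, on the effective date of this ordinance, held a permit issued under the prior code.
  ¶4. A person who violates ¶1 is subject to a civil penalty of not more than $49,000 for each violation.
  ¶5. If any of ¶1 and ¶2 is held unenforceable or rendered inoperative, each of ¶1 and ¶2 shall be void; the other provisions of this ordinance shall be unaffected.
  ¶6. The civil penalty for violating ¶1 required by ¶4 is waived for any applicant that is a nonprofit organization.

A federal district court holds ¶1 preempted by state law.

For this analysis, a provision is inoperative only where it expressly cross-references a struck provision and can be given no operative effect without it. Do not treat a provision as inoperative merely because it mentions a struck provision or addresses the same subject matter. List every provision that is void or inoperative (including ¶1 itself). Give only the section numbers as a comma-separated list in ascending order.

1, 2, 3, 4, 6

¶1 is struck. ¶2 has no operative effect of its own apart from ¶1 and is therefore inoperative. The only function of ¶3 is the grandfather exemption from ¶1, so it cannot stand once ¶1 is removed. ¶4 merely fixes the civil penalty for violating ¶1; with ¶1 gone it has nothing to operate on and falls away. ¶6 does nothing except set the nonprofit waiver of the civil penalty for violating ¶1 by reference to ¶4; with ¶4 gone it has no independent effect and is inoperative. ¶5 declares ¶1 and ¶2 mutually dependent; since one of them has fallen, all of them are of no effect. The remainder continues in force under ¶5. Only ¶5 remains in effect.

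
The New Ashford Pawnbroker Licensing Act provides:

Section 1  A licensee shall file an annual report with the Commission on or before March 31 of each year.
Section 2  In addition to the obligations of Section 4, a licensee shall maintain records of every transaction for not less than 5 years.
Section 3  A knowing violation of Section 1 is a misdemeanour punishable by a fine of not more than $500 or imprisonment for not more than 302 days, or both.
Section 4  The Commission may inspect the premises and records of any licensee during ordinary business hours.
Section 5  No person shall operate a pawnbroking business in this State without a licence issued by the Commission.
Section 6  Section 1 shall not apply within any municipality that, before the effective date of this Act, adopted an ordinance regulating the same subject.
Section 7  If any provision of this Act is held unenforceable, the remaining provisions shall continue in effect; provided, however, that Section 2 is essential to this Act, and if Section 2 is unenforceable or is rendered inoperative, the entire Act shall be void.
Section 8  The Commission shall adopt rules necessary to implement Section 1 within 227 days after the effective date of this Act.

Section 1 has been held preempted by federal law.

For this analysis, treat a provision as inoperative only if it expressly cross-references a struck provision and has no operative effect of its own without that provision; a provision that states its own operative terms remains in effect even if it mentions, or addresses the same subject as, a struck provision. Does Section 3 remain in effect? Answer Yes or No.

Section 1 is struck. Section 3 merely fixes the criminal penalty for violating Section 1; with Section 1 gone it has nothing to operate on and falls away. Section 6 operates only by reference to Section 1, so it falls with Section 1. The only function of Section 8 is the rulemaking mandate for Section 1, so it cannot stand once Section 1 is removed. Section 7 makes Section 2 an essential term, but Section 2 is unaffected, so the severability proviso in Section 7 preserves the remaining provisions. Section 2, Section 4, Section 5, and Section 7 remain in effect. Section 3 is among the inoperative provisions, so the answer is no.

No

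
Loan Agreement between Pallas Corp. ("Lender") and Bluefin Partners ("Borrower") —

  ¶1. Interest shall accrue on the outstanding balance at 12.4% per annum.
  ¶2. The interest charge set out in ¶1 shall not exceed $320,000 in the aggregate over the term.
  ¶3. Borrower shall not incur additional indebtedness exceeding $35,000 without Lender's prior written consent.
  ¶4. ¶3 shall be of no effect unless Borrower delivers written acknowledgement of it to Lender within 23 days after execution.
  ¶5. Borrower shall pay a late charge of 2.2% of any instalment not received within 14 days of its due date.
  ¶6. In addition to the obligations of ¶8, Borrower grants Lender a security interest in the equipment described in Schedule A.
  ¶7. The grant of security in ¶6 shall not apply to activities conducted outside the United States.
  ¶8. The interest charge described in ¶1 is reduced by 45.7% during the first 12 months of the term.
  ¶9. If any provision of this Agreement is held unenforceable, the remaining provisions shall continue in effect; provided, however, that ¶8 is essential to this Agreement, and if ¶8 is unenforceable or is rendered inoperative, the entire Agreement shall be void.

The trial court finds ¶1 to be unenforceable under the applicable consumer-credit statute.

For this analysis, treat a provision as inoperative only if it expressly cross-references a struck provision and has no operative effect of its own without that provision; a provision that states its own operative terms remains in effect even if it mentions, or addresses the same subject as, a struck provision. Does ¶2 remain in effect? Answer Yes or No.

¶1 is struck. ¶2 has no operative effect of its own apart from ¶1 and is therefore inoperative. ¶8 has no operative effect of its own apart from ¶1 and is therefore inoperative. ¶9 makes ¶8 an essential term, and ¶8 has been rendered inoperative by the cascade; under ¶9, the entire Agreement is therefore void. No provision of the Agreement survives. ¶2 is among the inoperative provisions, so the answer is no.

No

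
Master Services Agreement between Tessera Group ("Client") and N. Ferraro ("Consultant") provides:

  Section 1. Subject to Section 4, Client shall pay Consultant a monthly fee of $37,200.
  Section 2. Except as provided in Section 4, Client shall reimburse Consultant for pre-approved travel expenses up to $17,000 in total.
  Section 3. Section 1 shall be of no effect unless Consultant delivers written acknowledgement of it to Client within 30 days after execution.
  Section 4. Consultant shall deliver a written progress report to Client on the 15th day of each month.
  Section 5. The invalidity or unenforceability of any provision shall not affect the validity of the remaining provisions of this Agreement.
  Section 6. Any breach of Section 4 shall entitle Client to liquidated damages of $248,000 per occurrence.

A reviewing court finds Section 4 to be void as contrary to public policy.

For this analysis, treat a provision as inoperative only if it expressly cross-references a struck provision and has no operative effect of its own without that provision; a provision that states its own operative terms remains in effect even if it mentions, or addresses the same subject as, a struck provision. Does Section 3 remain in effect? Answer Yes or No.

Yes

Section 4 is struck. Section 6 operates only by reference to Section 4, so it falls with Section 4. Section 2 mentions Section 4 but its own obligation stands independently of Section 4, so Section 2 is not affected. Section 1 mentions Section 4 but its own obligation stands independently of Section 4, so Section 1 is not affected. Under the severability clause in Section 5, the remaining provisions continue in force. Section 1, Section 2, Section 3, and Section 5 remain in effect. Section 3 is among the surviving provisions, so the answer is yes.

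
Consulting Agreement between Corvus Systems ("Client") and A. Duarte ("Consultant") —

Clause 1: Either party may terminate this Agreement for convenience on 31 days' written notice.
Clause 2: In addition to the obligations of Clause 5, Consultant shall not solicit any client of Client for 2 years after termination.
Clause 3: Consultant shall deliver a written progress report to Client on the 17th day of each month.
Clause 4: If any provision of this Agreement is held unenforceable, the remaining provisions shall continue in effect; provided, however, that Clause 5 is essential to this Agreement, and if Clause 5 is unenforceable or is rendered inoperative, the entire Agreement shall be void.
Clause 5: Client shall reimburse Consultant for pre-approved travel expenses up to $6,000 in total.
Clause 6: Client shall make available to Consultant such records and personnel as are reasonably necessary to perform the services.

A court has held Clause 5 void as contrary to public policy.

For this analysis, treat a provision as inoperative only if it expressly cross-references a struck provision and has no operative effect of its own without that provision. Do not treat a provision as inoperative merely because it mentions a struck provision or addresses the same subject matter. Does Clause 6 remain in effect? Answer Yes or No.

Clause 5 is struck. Nothing else in the Agreement is defined by reference to Clause 5. Clause 4 makes Clause 5 an essential term, and Clause 5 is the provision held invalid; under Clause 4, the entire Agreement is therefore void. No provision of the Agreement survives. Clause 6 is among the inoperative provisions, so the answer is no.

No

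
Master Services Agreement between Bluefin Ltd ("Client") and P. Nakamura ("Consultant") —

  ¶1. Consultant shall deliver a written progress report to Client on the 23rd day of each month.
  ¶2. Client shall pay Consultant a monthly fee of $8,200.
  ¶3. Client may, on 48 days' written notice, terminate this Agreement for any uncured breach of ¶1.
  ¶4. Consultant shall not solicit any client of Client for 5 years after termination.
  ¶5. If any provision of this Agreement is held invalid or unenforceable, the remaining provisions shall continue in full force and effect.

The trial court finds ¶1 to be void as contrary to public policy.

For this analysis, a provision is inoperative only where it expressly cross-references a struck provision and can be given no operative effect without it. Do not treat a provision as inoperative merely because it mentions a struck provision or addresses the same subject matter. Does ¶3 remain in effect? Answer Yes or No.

No

¶1 is struck. The only function of ¶3 is the termination right for breach of ¶1, so it cannot stand once ¶1 is removed. Under the severability clause in ¶5, the remaining provisions continue in force. The provisions still in force are ¶2, ¶4, and ¶5. ¶3 is among the inoperative provisions, so the answer is no.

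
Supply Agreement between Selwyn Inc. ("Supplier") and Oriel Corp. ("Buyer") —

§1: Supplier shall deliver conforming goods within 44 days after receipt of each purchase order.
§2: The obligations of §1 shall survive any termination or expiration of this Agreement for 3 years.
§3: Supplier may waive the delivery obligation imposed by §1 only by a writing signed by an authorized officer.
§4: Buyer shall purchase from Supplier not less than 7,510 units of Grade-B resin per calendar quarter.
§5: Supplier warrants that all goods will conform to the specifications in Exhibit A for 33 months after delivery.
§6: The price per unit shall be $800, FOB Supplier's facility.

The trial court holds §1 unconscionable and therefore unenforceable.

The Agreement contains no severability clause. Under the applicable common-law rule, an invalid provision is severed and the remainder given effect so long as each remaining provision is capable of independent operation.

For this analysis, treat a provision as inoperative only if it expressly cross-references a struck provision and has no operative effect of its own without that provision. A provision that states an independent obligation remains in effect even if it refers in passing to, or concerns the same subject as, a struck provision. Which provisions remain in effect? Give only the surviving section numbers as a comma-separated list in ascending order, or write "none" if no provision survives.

§1 is struck. §2 has no operative effect of its own apart from §1 and is therefore inoperative. §3 has no operative effect of its own apart from §1 and is therefore inoperative. Under the stated default rule, only provisions that cannot operate independently fall away; the rest are enforced. That leaves §4, §5, and §6 in effect.

4, 5, 6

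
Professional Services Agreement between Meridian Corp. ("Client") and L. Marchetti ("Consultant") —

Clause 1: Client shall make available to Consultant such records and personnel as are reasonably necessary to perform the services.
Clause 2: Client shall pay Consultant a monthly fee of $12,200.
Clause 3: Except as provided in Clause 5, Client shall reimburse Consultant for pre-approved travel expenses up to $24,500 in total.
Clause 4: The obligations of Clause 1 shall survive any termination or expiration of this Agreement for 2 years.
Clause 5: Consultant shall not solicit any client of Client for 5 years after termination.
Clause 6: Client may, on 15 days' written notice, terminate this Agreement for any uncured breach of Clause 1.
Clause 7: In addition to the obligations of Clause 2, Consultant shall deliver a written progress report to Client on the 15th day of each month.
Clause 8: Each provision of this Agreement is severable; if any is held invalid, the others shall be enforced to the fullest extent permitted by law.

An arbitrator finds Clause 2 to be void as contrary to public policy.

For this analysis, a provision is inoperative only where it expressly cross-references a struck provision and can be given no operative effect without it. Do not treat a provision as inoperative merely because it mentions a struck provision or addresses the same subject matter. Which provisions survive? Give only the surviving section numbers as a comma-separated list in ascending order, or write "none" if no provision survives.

1, 3, 4, 5, 6, 7, 8

Clause 2 is struck. Clause 7 mentions Clause 2 but its own obligation stands independently of Clause 2, so Clause 7 is not affected. Nothing else in the Agreement is defined by reference to Clause 2. Clause 8 is a severability clause and preserves every provision that can still be given independent effect. The provisions still in force are Clause 1, Clause 3, Clause 4, Clause 5, Clause 6, Clause 7, and Clause 8.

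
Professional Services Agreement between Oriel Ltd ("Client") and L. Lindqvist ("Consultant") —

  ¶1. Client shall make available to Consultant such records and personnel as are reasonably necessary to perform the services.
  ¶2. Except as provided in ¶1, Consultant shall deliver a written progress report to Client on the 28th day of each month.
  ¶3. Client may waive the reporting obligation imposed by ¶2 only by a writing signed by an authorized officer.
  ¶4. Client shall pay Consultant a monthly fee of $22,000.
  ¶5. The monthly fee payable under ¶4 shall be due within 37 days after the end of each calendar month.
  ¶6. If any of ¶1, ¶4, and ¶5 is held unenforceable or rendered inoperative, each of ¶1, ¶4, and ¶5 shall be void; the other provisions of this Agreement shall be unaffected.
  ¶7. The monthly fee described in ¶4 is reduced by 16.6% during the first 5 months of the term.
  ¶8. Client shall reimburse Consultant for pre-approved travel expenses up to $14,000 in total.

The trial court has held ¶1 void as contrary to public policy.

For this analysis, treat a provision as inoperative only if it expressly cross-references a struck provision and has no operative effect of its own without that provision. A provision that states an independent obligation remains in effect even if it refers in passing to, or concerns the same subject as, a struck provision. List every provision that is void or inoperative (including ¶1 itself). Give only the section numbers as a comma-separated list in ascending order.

1, 4, 5, 7

¶1 is struck. ¶2 mentions ¶1 but its own obligation stands independently of ¶1, so ¶2 is not affected. Nothing else in the Agreement is defined by reference to ¶1. ¶6 declares ¶1, ¶4, and ¶5 mutually dependent; since one of them has fallen, all of them are of no effect. That brings down ¶4 and ¶5 as well. ¶7 in turn depends solely on a provision now struck and likewise falls. The remainder continues in force under ¶6. The provisions still in force are ¶2, ¶3, ¶6, and ¶8.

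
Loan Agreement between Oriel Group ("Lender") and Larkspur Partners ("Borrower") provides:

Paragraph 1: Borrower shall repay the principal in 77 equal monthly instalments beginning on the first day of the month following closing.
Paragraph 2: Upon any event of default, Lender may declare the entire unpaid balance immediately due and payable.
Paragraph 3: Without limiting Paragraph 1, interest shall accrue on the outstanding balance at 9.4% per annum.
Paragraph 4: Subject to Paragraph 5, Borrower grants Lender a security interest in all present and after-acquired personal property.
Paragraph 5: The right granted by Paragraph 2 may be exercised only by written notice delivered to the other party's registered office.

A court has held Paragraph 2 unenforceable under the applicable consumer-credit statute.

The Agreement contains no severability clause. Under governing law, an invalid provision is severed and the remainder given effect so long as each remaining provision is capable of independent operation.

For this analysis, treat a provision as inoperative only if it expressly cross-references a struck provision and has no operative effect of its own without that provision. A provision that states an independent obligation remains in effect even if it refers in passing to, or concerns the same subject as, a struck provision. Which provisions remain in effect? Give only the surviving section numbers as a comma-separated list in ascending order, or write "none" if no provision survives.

Paragraph 2 is struck. Paragraph 5 merely fixes the notice requirement for Paragraph 2; with Paragraph 2 gone it has nothing to operate on and falls away. Paragraph 4 mentions Paragraph 5 but its own obligation stands independently of Paragraph 5, so Paragraph 4 is not affected. Under the stated default rule, only provisions that cannot operate independently fall away; the rest are enforced. The provisions still in force are Paragraph 1, Paragraph 3, and Paragraph 4.

1, 3, 4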